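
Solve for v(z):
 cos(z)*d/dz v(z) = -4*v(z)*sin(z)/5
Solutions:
 v(z) = C1*cos(z)^(4/5)


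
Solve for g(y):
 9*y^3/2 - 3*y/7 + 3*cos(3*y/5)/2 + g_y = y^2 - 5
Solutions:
 g(y) = C1 - 9*y^4/8 + y^3/3 + 3*y^2/14 - 5*y - 5*sin(3*y/5)/2


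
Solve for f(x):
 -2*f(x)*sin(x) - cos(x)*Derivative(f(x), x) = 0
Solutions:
 f(x) = C1*cos(x)^2


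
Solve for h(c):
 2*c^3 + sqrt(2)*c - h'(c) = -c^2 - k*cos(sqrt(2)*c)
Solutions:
 h(c) = C1 + c^4/2 + c^3/3 + sqrt(2)*c^2/2 + sqrt(2)*k*sin(sqrt(2)*c)/2


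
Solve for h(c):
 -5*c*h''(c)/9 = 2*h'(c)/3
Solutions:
 h(c) = C1 + C2/c^(1/5)


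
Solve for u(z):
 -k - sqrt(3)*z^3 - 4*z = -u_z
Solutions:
 u(z) = C1 + k*z + sqrt(3)*z^4/4 + 2*z^2


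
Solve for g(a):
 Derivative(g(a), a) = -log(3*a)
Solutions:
 g(a) = C1 - a*log(a) - a*log(3) + a


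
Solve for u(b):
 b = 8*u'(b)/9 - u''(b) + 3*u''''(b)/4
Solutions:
 u(b) = C1 + C2*exp(b*((sqrt(3) + 2)^(-1/3) + (sqrt(3) + 2)^(1/3))/3)*sin(sqrt(3)*b*(-(sqrt(3) + 2)^(1/3) + (sqrt(3) + 2)^(-1/3))/3) + C3*exp(b*((sqrt(3) + 2)^(-1/3) + (sqrt(3) + 2)^(1/3))/3)*cos(sqrt(3)*b*(-(sqrt(3) + 2)^(1/3) + (sqrt(3) + 2)^(-1/3))/3) + C4*exp(-2*b*((sqrt(3) + 2)^(-1/3) + (sqrt(3) + 2)^(1/3))/3) + 9*b^2/16 + 81*b/64


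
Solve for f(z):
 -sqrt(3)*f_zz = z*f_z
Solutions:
 f(z) = C1 + C2*erf(sqrt(2)*3^(3/4)*z/6)


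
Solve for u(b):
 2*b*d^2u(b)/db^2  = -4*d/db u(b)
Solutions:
 u(b) = C1 + C2/b


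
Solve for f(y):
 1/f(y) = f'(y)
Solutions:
 f(y) = -sqrt(C1 + 2*y)
 f(y) = sqrt(C1 + 2*y)


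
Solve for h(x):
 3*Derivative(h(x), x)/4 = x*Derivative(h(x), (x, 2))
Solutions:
 h(x) = C1 + C2*x^(7/4)


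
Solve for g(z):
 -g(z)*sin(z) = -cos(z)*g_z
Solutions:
 g(z) = C1/cos(z)


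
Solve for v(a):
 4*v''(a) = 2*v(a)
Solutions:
 v(a) = C1*exp(-sqrt(2)*a/2) + C2*exp(sqrt(2)*a/2)


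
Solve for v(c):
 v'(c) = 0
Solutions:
 v(c) = C1


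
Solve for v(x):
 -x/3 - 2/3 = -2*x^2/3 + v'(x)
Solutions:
 v(x) = C1 + 2*x^3/9 - x^2/6 - 2*x/3


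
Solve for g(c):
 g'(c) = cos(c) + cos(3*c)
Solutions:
 g(c) = C1 + sin(c) + sin(3*c)/3


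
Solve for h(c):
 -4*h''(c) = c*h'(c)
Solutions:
 h(c) = C1 + C2*erf(sqrt(2)*c/4)


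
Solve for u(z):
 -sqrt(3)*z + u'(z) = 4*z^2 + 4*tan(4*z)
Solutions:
 u(z) = C1 + 4*z^3/3 + sqrt(3)*z^2/2 - log(cos(4*z))


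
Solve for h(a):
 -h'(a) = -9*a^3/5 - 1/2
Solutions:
 h(a) = C1 + 9*a^4/20 + a/2


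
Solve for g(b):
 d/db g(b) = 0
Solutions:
 g(b) = C1


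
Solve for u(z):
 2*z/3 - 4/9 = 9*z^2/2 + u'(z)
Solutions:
 u(z) = C1 - 3*z^3/2 + z^2/3 - 4*z/9


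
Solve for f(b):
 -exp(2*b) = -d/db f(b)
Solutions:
 f(b) = C1 + exp(2*b)/2


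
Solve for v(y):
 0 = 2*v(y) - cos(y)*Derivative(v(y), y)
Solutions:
 v(y) = C1*(sin(y) + 1)/(sin(y) - 1)


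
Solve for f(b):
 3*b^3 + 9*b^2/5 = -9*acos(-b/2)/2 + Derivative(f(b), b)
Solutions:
 f(b) = C1 + 3*b^4/4 + 3*b^3/5 + 9*b*acos(-b/2)/2 + 9*sqrt(4 - b^2)/2


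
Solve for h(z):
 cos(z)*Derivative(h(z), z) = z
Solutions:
 h(z) = C1 + Integral(z/cos(z), z)


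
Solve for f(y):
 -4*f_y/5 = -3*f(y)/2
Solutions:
 f(y) = C1*exp(15*y/8)


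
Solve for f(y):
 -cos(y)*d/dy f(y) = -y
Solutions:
 f(y) = C1 + Integral(y/cos(y), y)


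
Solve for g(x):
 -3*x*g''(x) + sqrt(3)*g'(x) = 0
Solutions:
 g(x) = C1 + C2*x^(sqrt(3)/3 + 1)


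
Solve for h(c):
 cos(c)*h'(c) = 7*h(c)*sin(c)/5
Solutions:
 h(c) = C1/cos(c)^(7/5)


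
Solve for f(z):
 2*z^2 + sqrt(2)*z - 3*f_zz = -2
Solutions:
 f(z) = C1 + C2*z + z^4/18 + sqrt(2)*z^3/18 + z^2/3


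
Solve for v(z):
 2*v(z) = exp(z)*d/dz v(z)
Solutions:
 v(z) = C1*exp(-2*exp(-z))


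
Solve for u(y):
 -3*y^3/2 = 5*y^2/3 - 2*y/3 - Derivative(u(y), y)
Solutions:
 u(y) = C1 + 3*y^4/8 + 5*y^3/9 - y^2/3


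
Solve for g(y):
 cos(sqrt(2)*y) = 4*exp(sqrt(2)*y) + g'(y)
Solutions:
 g(y) = C1 - 2*sqrt(2)*exp(sqrt(2)*y) + sqrt(2)*sin(sqrt(2)*y)/2


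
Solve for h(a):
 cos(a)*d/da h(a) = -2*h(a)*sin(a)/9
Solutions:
 h(a) = C1*cos(a)^(2/9)


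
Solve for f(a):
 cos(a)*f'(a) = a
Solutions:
 f(a) = C1 + Integral(a/cos(a), a)


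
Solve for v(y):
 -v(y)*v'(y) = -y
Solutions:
 v(y) = -sqrt(C1 + y^2)
 v(y) = sqrt(C1 + y^2)


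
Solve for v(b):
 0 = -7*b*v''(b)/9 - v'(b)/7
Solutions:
 v(b) = C1 + C2*b^(40/49)


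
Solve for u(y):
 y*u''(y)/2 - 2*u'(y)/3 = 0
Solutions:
 u(y) = C1 + C2*y^(7/3)


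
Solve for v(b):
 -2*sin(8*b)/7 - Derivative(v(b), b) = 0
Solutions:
 v(b) = C1 + cos(8*b)/28


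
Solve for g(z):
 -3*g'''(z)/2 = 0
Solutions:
 g(z) = C1 + C2*z + C3*z^2


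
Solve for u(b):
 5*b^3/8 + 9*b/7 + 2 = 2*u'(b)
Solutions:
 u(b) = C1 + 5*b^4/64 + 9*b^2/28 + b


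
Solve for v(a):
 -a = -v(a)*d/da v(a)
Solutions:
 v(a) = -sqrt(C1 + a^2)
 v(a) = sqrt(C1 + a^2)


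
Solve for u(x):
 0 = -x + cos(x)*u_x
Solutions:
 u(x) = C1 + Integral(x/cos(x), x)


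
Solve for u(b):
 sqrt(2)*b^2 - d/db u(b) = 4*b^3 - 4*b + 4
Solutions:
 u(b) = C1 - b^4 + sqrt(2)*b^3/3 + 2*b^2 - 4*b


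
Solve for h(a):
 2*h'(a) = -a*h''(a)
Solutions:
 h(a) = C1 + C2/a


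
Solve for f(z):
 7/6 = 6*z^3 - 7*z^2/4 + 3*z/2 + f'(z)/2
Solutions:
 f(z) = C1 - 3*z^4 + 7*z^3/6 - 3*z^2/2 + 7*z/3


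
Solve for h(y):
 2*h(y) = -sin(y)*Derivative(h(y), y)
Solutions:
 h(y) = C1*(cos(y) + 1)/(cos(y) - 1)


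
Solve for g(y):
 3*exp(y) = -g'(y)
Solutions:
 g(y) = C1 - 3*exp(y)


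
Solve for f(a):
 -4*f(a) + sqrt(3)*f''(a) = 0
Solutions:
 f(a) = C1*exp(-2*3^(3/4)*a/3) + C2*exp(2*3^(3/4)*a/3)


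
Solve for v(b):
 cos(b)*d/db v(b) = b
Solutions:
 v(b) = C1 + Integral(b/cos(b), b)


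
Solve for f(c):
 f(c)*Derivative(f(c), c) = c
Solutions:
 f(c) = -sqrt(C1 + c^2)
 f(c) = sqrt(C1 + c^2)


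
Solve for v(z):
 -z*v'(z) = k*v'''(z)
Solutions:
 v(z) = C1 + Integral(C2*airyai(z*(-1/k)^(1/3)) + C3*airybi(z*(-1/k)^(1/3)), z)


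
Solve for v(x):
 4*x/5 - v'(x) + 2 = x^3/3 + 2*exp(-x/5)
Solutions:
 v(x) = C1 - x^4/12 + 2*x^2/5 + 2*x + 10*exp(-x/5)


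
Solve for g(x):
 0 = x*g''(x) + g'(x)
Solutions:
 g(x) = C1 + C2*log(x)


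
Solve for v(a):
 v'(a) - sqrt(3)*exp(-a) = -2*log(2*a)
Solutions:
 v(a) = C1 - 2*a*log(a) + 2*a*(1 - log(2)) - sqrt(3)*exp(-a)


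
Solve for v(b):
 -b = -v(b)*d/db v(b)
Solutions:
 v(b) = -sqrt(C1 + b^2)
 v(b) = sqrt(C1 + b^2)


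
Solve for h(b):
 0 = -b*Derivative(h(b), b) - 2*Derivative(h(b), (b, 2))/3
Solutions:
 h(b) = C1 + C2*erf(sqrt(3)*b/2)


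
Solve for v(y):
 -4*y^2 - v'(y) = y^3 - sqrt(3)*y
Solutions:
 v(y) = C1 - y^4/4 - 4*y^3/3 + sqrt(3)*y^2/2


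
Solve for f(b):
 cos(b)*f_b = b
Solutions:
 f(b) = C1 + Integral(b/cos(b), b)


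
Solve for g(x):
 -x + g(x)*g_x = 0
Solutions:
 g(x) = -sqrt(C1 + x^2)
 g(x) = sqrt(C1 + x^2)


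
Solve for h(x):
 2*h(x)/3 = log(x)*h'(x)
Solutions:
 h(x) = C1*exp(2*li(x)/3)


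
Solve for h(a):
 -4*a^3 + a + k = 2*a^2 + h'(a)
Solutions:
 h(a) = C1 - a^4 - 2*a^3/3 + a^2/2 + a*k


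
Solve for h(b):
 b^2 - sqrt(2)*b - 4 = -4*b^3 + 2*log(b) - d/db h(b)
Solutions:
 h(b) = C1 - b^4 - b^3/3 + sqrt(2)*b^2/2 + 2*b*log(b) + 2*b


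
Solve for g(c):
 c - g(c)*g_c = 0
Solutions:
 g(c) = -sqrt(C1 + c^2)
 g(c) = sqrt(C1 + c^2)


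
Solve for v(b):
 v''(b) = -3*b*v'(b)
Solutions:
 v(b) = C1 + C2*erf(sqrt(6)*b/2)


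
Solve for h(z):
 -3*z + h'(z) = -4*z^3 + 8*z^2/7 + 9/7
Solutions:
 h(z) = C1 - z^4 + 8*z^3/21 + 3*z^2/2 + 9*z/7


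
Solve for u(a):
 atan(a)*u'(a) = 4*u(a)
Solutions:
 u(a) = C1*exp(4*Integral(1/atan(a), a))


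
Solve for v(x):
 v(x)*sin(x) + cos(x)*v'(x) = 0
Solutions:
 v(x) = C1*cos(x)


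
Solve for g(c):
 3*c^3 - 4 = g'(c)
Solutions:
 g(c) = C1 + 3*c^4/4 - 4*c


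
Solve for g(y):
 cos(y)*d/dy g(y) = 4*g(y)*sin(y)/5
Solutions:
 g(y) = C1/cos(y)^(4/5)


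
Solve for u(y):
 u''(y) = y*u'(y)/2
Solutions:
 u(y) = C1 + C2*erfi(y/2)


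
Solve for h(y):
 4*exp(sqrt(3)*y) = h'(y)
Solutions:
 h(y) = C1 + 4*sqrt(3)*exp(sqrt(3)*y)/3


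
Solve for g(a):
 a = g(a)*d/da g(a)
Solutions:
 g(a) = -sqrt(C1 + a^2)
 g(a) = sqrt(C1 + a^2)


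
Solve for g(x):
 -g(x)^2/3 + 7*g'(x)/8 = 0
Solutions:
 g(x) = -21/(C1 + 8*x)


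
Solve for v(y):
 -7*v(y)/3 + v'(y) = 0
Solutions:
 v(y) = C1*exp(7*y/3)


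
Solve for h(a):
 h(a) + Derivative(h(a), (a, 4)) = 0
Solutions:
 h(a) = (C1*sin(sqrt(2)*a/2) + C2*cos(sqrt(2)*a/2))*exp(-sqrt(2)*a/2) + (C3*sin(sqrt(2)*a/2) + C4*cos(sqrt(2)*a/2))*exp(sqrt(2)*a/2)


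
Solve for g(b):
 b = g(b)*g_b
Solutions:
 g(b) = -sqrt(C1 + b^2)
 g(b) = sqrt(C1 + b^2)


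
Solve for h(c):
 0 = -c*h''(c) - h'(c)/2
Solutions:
 h(c) = C1 + C2*sqrt(c)


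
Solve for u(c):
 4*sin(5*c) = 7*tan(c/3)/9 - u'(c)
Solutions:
 u(c) = C1 - 7*log(cos(c/3))/3 + 4*cos(5*c)/5


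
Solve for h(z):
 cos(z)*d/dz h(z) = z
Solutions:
 h(z) = C1 + Integral(z/cos(z), z)


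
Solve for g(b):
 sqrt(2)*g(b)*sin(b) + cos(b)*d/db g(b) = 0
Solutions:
 g(b) = C1*cos(b)^(sqrt(2))


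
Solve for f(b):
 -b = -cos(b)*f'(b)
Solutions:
 f(b) = C1 + Integral(b/cos(b), b)


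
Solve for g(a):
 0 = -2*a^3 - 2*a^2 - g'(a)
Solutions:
 g(a) = C1 - a^4/2 - 2*a^3/3


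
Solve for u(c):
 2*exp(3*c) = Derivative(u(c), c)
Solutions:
 u(c) = C1 + 2*exp(3*c)/3


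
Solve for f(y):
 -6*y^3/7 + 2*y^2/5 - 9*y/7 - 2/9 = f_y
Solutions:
 f(y) = C1 - 3*y^4/14 + 2*y^3/15 - 9*y^2/14 - 2*y/9


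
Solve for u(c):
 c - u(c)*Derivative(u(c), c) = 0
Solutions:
 u(c) = -sqrt(C1 + c^2)
 u(c) = sqrt(C1 + c^2)


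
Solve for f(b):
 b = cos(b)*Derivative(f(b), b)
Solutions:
 f(b) = C1 + Integral(b/cos(b), b)


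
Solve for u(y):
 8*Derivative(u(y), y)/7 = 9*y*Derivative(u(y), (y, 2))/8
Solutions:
 u(y) = C1 + C2*y^(127/63)


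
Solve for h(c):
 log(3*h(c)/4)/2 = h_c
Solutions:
 2*Integral(1/(-log(_y) - log(3) + 2*log(2)), (_y, h(c))) = C1 - c


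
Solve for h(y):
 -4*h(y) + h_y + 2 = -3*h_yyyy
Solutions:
 h(y) = C1*exp(y*(-4 - 4*2^(1/3)/(29 + 3*sqrt(97))^(1/3) + 2^(2/3)*(29 + 3*sqrt(97))^(1/3))/12)*sin(2^(1/3)*sqrt(3)*y*(4/(29 + 3*sqrt(97))^(1/3) + 2^(1/3)*(29 + 3*sqrt(97))^(1/3))/12) + C2*exp(y*(-4 - 4*2^(1/3)/(29 + 3*sqrt(97))^(1/3) + 2^(2/3)*(29 + 3*sqrt(97))^(1/3))/12)*cos(2^(1/3)*sqrt(3)*y*(4/(29 + 3*sqrt(97))^(1/3) + 2^(1/3)*(29 + 3*sqrt(97))^(1/3))/12) + C3*exp(y) + C4*exp(y*(-2^(2/3)*(29 + 3*sqrt(97))^(1/3) - 2 + 4*2^(1/3)/(29 + 3*sqrt(97))^(1/3))/6) + 1/2


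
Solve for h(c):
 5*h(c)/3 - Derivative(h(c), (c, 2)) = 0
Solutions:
 h(c) = C1*exp(-sqrt(15)*c/3) + C2*exp(sqrt(15)*c/3)


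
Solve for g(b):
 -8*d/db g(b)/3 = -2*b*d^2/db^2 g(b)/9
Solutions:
 g(b) = C1 + C2*b^13


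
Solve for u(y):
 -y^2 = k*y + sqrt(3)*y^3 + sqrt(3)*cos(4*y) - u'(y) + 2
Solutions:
 u(y) = C1 + k*y^2/2 + sqrt(3)*y^4/4 + y^3/3 + 2*y + sqrt(3)*sin(4*y)/4


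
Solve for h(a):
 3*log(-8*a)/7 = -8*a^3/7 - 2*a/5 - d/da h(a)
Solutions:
 h(a) = C1 - 2*a^4/7 - a^2/5 - 3*a*log(-a)/7 + 3*a*(1 - 3*log(2))/7


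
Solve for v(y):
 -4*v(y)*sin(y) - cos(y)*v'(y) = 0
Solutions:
 v(y) = C1*cos(y)^4


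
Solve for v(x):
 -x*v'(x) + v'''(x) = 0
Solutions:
 v(x) = C1 + Integral(C2*airyai(x) + C3*airybi(x), x)


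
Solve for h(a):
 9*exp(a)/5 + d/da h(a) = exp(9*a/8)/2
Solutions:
 h(a) = C1 + 4*exp(9*a/8)/9 - 9*exp(a)/5


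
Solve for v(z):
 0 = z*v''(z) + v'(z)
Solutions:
 v(z) = C1 + C2*log(z)


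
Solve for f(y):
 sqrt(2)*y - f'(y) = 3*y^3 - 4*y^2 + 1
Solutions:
 f(y) = C1 - 3*y^4/4 + 4*y^3/3 + sqrt(2)*y^2/2 - y


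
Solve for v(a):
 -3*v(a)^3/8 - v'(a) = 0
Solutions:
 v(a) = -2*sqrt(-1/(C1 - 3*a))
 v(a) = 2*sqrt(-1/(C1 - 3*a))


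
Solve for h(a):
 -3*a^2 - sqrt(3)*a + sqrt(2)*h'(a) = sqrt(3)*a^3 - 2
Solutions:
 h(a) = C1 + sqrt(6)*a^4/8 + sqrt(2)*a^3/2 + sqrt(6)*a^2/4 - sqrt(2)*a


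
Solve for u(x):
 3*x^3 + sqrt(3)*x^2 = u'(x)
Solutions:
 u(x) = C1 + 3*x^4/4 + sqrt(3)*x^3/3


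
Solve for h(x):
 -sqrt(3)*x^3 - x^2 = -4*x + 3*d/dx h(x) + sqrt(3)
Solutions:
 h(x) = C1 - sqrt(3)*x^4/12 - x^3/9 + 2*x^2/3 - sqrt(3)*x/3


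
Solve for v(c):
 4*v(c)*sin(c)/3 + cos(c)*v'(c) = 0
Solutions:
 v(c) = C1*cos(c)^(4/3)


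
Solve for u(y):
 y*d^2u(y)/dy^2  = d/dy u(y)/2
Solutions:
 u(y) = C1 + C2*y^(3/2)


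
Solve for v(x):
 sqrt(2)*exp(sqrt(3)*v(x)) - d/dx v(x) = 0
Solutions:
 v(x) = sqrt(3)*(2*log(-1/(C1 + sqrt(2)*x)) - log(3))/6


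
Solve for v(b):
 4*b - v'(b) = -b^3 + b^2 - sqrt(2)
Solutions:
 v(b) = C1 + b^4/4 - b^3/3 + 2*b^2 + sqrt(2)*b


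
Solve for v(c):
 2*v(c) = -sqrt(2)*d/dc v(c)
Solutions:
 v(c) = C1*exp(-sqrt(2)*c)


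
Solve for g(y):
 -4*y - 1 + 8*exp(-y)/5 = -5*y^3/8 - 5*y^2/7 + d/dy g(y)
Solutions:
 g(y) = C1 + 5*y^4/32 + 5*y^3/21 - 2*y^2 - y - 8*exp(-y)/5


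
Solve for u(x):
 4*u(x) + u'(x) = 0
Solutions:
 u(x) = C1*exp(-4*x)


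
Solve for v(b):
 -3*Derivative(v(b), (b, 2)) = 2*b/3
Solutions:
 v(b) = C1 + C2*b - b^3/27


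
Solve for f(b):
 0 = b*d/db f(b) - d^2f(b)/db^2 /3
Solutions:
 f(b) = C1 + C2*erfi(sqrt(6)*b/2)


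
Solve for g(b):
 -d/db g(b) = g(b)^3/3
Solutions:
 g(b) = -sqrt(6)*sqrt(-1/(C1 - b))/2
 g(b) = sqrt(6)*sqrt(-1/(C1 - b))/2


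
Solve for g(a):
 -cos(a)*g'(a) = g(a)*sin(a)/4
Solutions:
 g(a) = C1*cos(a)^(1/4)


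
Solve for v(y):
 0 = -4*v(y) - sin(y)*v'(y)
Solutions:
 v(y) = C1*(cos(y)^2 + 2*cos(y) + 1)/(cos(y)^2 - 2*cos(y) + 1)


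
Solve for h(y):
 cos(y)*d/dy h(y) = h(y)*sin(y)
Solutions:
 h(y) = C1/cos(y)


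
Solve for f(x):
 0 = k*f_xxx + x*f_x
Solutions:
 f(x) = C1 + Integral(C2*airyai(x*(-1/k)^(1/3)) + C3*airybi(x*(-1/k)^(1/3)), x)


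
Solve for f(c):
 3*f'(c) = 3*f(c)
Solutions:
 f(c) = C1*exp(c)


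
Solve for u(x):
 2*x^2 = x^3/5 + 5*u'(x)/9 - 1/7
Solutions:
 u(x) = C1 - 9*x^4/100 + 6*x^3/5 + 9*x/35


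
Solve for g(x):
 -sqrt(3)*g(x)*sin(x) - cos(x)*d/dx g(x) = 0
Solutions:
 g(x) = C1*cos(x)^(sqrt(3))


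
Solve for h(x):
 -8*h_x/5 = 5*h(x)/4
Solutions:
 h(x) = C1*exp(-25*x/32)


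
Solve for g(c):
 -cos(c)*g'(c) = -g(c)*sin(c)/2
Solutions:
 g(c) = C1/sqrt(cos(c))


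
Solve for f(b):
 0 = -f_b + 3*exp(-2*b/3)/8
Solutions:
 f(b) = C1 - 9*exp(-2*b/3)/16


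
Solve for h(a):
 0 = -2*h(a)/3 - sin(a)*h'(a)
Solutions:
 h(a) = C1*(cos(a) + 1)^(1/3)/(cos(a) - 1)^(1/3)


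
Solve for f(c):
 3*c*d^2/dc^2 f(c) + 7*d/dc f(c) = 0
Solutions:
 f(c) = C1 + C2/c^(4/3)


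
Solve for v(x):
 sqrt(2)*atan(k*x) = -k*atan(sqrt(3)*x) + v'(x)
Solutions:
 v(x) = C1 + k*(x*atan(sqrt(3)*x) - sqrt(3)*log(3*x^2 + 1)/6) + sqrt(2)*Piecewise((x*atan(k*x) - log(k^2*x^2 + 1)/(2*k), Ne(k, 0)), (0, True))


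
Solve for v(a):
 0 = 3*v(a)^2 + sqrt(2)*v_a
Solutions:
 v(a) = 2/(C1 + 3*sqrt(2)*a)


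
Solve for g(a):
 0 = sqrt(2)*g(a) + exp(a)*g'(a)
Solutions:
 g(a) = C1*exp(sqrt(2)*exp(-a))


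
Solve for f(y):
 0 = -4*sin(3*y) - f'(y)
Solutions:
 f(y) = C1 + 4*cos(3*y)/3


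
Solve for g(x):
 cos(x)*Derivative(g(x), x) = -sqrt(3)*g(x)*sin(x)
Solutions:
 g(x) = C1*cos(x)^(sqrt(3))


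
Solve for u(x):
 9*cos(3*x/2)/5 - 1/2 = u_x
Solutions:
 u(x) = C1 - x/2 + 6*sin(3*x/2)/5


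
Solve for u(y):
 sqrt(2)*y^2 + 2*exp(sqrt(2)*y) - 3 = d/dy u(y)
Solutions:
 u(y) = C1 + sqrt(2)*y^3/3 - 3*y + sqrt(2)*exp(sqrt(2)*y)


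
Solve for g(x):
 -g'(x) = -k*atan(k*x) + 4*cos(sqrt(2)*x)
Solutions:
 g(x) = C1 + k*Piecewise((x*atan(k*x) - log(k^2*x^2 + 1)/(2*k), Ne(k, 0)), (0, True)) - 2*sqrt(2)*sin(sqrt(2)*x)


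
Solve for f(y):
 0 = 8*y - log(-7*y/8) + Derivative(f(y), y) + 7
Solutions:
 f(y) = C1 - 4*y^2 + y*log(-y) + y*(-8 - 3*log(2) + log(7))


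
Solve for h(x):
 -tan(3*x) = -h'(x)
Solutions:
 h(x) = C1 - log(cos(3*x))/3


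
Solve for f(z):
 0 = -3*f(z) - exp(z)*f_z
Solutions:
 f(z) = C1*exp(3*exp(-z))


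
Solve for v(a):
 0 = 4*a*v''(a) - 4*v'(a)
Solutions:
 v(a) = C1 + C2*a^2


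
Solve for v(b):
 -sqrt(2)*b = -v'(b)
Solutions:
 v(b) = C1 + sqrt(2)*b^2/2


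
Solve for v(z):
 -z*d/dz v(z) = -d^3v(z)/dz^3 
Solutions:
 v(z) = C1 + Integral(C2*airyai(z) + C3*airybi(z), z)


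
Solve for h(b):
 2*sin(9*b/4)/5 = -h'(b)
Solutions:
 h(b) = C1 + 8*cos(9*b/4)/45


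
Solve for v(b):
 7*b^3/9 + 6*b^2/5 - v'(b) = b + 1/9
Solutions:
 v(b) = C1 + 7*b^4/36 + 2*b^3/5 - b^2/2 - b/9


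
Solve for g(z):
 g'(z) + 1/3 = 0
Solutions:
 g(z) = C1 - z/3


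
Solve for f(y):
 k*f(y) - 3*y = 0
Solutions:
 f(y) = 3*y/k


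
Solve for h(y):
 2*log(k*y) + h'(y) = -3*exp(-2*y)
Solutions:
 h(y) = C1 - 2*y*log(k*y) + 2*y + 3*exp(-2*y)/2


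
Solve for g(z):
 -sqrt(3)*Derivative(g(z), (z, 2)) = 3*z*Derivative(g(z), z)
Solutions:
 g(z) = C1 + C2*erf(sqrt(2)*3^(1/4)*z/2)


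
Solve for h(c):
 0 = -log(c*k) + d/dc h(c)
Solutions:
 h(c) = C1 + c*log(c*k) - c


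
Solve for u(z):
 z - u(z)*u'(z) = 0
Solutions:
 u(z) = -sqrt(C1 + z^2)
 u(z) = sqrt(C1 + z^2)


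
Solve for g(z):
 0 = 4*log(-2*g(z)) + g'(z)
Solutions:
 Integral(1/(log(-_y) + log(2)), (_y, g(z)))/4 = C1 - z


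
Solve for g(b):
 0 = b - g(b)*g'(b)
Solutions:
 g(b) = -sqrt(C1 + b^2)
 g(b) = sqrt(C1 + b^2)


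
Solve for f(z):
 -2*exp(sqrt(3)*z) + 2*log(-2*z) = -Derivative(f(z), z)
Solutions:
 f(z) = C1 - 2*z*log(-z) + 2*z*(1 - log(2)) + 2*sqrt(3)*exp(sqrt(3)*z)/3


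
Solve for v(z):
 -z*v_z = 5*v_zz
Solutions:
 v(z) = C1 + C2*erf(sqrt(10)*z/10)


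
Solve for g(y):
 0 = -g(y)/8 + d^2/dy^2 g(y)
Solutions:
 g(y) = C1*exp(-sqrt(2)*y/4) + C2*exp(sqrt(2)*y/4)


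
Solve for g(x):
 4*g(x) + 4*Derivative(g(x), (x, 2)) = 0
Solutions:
 g(x) = C1*sin(x) + C2*cos(x)


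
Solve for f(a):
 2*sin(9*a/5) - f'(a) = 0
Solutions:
 f(a) = C1 - 10*cos(9*a/5)/9


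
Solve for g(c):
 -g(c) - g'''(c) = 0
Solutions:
 g(c) = C3*exp(-c) + (C1*sin(sqrt(3)*c/2) + C2*cos(sqrt(3)*c/2))*exp(c/2)


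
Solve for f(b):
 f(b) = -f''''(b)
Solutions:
 f(b) = (C1*sin(sqrt(2)*b/2) + C2*cos(sqrt(2)*b/2))*exp(-sqrt(2)*b/2) + (C3*sin(sqrt(2)*b/2) + C4*cos(sqrt(2)*b/2))*exp(sqrt(2)*b/2)


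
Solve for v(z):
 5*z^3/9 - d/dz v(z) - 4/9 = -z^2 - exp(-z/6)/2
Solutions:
 v(z) = C1 + 5*z^4/36 + z^3/3 - 4*z/9 - 3*exp(-z/6)


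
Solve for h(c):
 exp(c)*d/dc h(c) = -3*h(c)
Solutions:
 h(c) = C1*exp(3*exp(-c))


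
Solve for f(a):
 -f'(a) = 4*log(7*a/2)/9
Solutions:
 f(a) = C1 - 4*a*log(a)/9 - 4*a*log(7)/9 + 4*a*log(2)/9 + 4*a/9


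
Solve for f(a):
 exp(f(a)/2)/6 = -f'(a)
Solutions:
 f(a) = 2*log(1/(C1 + a)) + 2*log(12)


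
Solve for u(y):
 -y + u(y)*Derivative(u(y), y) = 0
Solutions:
 u(y) = -sqrt(C1 + y^2)
 u(y) = sqrt(C1 + y^2)


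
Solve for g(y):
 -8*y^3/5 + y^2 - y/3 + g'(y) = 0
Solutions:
 g(y) = C1 + 2*y^4/5 - y^3/3 + y^2/6


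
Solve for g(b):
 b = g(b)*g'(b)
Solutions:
 g(b) = -sqrt(C1 + b^2)
 g(b) = sqrt(C1 + b^2)


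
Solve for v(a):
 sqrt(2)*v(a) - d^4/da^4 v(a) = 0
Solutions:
 v(a) = C1*exp(-2^(1/8)*a) + C2*exp(2^(1/8)*a) + C3*sin(2^(1/8)*a) + C4*cos(2^(1/8)*a)


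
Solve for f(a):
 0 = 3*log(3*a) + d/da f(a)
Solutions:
 f(a) = C1 - 3*a*log(a) - a*log(27) + 3*a


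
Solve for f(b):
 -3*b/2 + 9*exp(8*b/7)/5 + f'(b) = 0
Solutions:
 f(b) = C1 + 3*b^2/4 - 63*exp(8*b/7)/40


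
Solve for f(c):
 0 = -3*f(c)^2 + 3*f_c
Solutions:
 f(c) = -1/(C1 + c)


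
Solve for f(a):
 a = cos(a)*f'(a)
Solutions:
 f(a) = C1 + Integral(a/cos(a), a)


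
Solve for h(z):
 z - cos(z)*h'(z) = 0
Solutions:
 h(z) = C1 + Integral(z/cos(z), z)


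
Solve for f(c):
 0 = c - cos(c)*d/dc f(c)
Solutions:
 f(c) = C1 + Integral(c/cos(c), c)


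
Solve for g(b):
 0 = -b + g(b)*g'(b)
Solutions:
 g(b) = -sqrt(C1 + b^2)
 g(b) = sqrt(C1 + b^2)


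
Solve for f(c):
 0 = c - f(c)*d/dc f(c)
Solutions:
 f(c) = -sqrt(C1 + c^2)
 f(c) = sqrt(C1 + c^2)


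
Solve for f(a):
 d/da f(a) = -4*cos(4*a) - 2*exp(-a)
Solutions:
 f(a) = C1 - sin(4*a) + 2*exp(-a)


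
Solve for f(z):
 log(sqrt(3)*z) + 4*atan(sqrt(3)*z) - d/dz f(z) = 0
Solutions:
 f(z) = C1 + z*log(z) + 4*z*atan(sqrt(3)*z) - z + z*log(3)/2 - 2*sqrt(3)*log(3*z^2 + 1)/3


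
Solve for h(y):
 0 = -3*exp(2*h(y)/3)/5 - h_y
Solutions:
 h(y) = 3*log(-sqrt(-1/(C1 - 3*y))) - 3*log(2) + 3*log(30)/2
 h(y) = 3*log(-1/(C1 - 3*y))/2 - 3*log(2) + 3*log(30)/2


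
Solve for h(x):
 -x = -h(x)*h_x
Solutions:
 h(x) = -sqrt(C1 + x^2)
 h(x) = sqrt(C1 + x^2)


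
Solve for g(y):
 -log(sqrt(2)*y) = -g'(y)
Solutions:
 g(y) = C1 + y*log(y) - y + y*log(2)/2


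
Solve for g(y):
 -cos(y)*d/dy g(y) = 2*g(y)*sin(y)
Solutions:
 g(y) = C1*cos(y)^2


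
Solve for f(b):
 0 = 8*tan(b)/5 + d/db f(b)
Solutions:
 f(b) = C1 + 8*log(cos(b))/5


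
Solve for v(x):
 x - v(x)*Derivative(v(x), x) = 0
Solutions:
 v(x) = -sqrt(C1 + x^2)
 v(x) = sqrt(C1 + x^2)


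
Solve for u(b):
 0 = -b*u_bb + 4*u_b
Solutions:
 u(b) = C1 + C2*b^5


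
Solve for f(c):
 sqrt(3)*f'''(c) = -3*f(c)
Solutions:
 f(c) = C3*exp(-3^(1/6)*c) + (C1*sin(3^(2/3)*c/2) + C2*cos(3^(2/3)*c/2))*exp(3^(1/6)*c/2)


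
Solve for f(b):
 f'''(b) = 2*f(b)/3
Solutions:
 f(b) = C3*exp(2^(1/3)*3^(2/3)*b/3) + (C1*sin(2^(1/3)*3^(1/6)*b/2) + C2*cos(2^(1/3)*3^(1/6)*b/2))*exp(-2^(1/3)*3^(2/3)*b/6)


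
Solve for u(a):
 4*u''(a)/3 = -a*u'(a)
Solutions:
 u(a) = C1 + C2*erf(sqrt(6)*a/4)


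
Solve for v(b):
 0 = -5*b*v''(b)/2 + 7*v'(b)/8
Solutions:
 v(b) = C1 + C2*b^(27/20)


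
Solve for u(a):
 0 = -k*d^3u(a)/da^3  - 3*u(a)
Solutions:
 u(a) = C1*exp(3^(1/3)*a*(-1/k)^(1/3)) + C2*exp(a*(-1/k)^(1/3)*(-3^(1/3) + 3^(5/6)*I)/2) + C3*exp(-a*(-1/k)^(1/3)*(3^(1/3) + 3^(5/6)*I)/2)


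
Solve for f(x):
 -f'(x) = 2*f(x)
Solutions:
 f(x) = C1*exp(-2*x)


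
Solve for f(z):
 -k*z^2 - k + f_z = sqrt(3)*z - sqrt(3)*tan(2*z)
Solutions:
 f(z) = C1 + k*z^3/3 + k*z + sqrt(3)*z^2/2 + sqrt(3)*log(cos(2*z))/2


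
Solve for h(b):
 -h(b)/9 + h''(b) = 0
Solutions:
 h(b) = C1*exp(-b/3) + C2*exp(b/3)


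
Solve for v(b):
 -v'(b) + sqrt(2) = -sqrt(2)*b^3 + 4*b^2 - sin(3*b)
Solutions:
 v(b) = C1 + sqrt(2)*b^4/4 - 4*b^3/3 + sqrt(2)*b - cos(3*b)/3


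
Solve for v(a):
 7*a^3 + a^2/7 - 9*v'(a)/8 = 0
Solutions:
 v(a) = C1 + 14*a^4/9 + 8*a^3/189


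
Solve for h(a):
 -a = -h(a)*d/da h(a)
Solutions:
 h(a) = -sqrt(C1 + a^2)
 h(a) = sqrt(C1 + a^2)


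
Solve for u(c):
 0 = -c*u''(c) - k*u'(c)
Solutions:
 u(c) = C1 + c^(1 - re(k))*(C2*sin(log(c)*Abs(im(k))) + C3*cos(log(c)*im(k)))


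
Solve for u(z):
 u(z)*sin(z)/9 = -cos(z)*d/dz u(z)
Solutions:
 u(z) = C1*cos(z)^(1/9)


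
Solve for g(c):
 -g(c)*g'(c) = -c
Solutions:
 g(c) = -sqrt(C1 + c^2)
 g(c) = sqrt(C1 + c^2)


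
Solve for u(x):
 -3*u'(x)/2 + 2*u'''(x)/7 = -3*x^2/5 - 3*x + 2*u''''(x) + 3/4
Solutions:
 u(x) = C1 + C2*exp(x*(4/(63*sqrt(194369) + 27775)^(1/3) + 4 + (63*sqrt(194369) + 27775)^(1/3))/84)*sin(sqrt(3)*x*(-(63*sqrt(194369) + 27775)^(1/3) + 4/(63*sqrt(194369) + 27775)^(1/3))/84) + C3*exp(x*(4/(63*sqrt(194369) + 27775)^(1/3) + 4 + (63*sqrt(194369) + 27775)^(1/3))/84)*cos(sqrt(3)*x*(-(63*sqrt(194369) + 27775)^(1/3) + 4/(63*sqrt(194369) + 27775)^(1/3))/84) + C4*exp(x*(-(63*sqrt(194369) + 27775)^(1/3) - 4/(63*sqrt(194369) + 27775)^(1/3) + 2)/42) + 2*x^3/15 + x^2 - 73*x/210


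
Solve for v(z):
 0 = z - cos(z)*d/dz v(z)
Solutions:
 v(z) = C1 + Integral(z/cos(z), z)


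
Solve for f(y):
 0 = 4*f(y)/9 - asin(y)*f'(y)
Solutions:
 f(y) = C1*exp(4*Integral(1/asin(y), y)/9)


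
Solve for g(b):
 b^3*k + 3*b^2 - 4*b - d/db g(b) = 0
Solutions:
 g(b) = C1 + b^4*k/4 + b^3 - 2*b^2


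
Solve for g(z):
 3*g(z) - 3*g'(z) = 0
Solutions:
 g(z) = C1*exp(z)


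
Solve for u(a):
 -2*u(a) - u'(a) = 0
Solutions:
 u(a) = C1*exp(-2*a)


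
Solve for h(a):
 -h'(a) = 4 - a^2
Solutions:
 h(a) = C1 + a^3/3 - 4*a


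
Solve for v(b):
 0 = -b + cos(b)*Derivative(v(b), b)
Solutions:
 v(b) = C1 + Integral(b/cos(b), b)


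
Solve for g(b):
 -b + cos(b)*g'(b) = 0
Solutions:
 g(b) = C1 + Integral(b/cos(b), b)


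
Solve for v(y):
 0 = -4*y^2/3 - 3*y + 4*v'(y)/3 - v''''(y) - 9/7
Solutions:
 v(y) = C1 + C4*exp(6^(2/3)*y/3) + y^3/3 + 9*y^2/8 + 27*y/28 + (C2*sin(2^(2/3)*3^(1/6)*y/2) + C3*cos(2^(2/3)*3^(1/6)*y/2))*exp(-6^(2/3)*y/6)


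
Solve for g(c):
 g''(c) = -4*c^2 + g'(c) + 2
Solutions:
 g(c) = C1 + C2*exp(c) + 4*c^3/3 + 4*c^2 + 6*c


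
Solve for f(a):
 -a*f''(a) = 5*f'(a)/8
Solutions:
 f(a) = C1 + C2*a^(3/8)


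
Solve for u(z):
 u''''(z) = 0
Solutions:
 u(z) = C1 + C2*z + C3*z^2 + C4*z^3


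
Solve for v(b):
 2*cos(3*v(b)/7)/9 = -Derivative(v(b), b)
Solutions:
 2*b/9 - 7*log(sin(3*v(b)/7) - 1)/6 + 7*log(sin(3*v(b)/7) + 1)/6 = C1


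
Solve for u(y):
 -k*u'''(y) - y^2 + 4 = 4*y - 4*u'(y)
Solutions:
 u(y) = C1 + C2*exp(-2*y*sqrt(1/k)) + C3*exp(2*y*sqrt(1/k)) + k*y/8 + y^3/12 + y^2/2 - y


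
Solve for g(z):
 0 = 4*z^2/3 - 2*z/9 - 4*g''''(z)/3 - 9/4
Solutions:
 g(z) = C1 + C2*z + C3*z^2 + C4*z^3 + z^6/360 - z^5/720 - 9*z^4/128


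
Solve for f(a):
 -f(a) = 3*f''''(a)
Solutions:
 f(a) = (C1*sin(sqrt(2)*3^(3/4)*a/6) + C2*cos(sqrt(2)*3^(3/4)*a/6))*exp(-sqrt(2)*3^(3/4)*a/6) + (C3*sin(sqrt(2)*3^(3/4)*a/6) + C4*cos(sqrt(2)*3^(3/4)*a/6))*exp(sqrt(2)*3^(3/4)*a/6)


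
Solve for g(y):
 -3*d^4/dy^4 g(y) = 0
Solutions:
 g(y) = C1 + C2*y + C3*y^2 + C4*y^3


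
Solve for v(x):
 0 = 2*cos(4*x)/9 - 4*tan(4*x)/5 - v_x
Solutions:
 v(x) = C1 + log(cos(4*x))/5 + sin(4*x)/18


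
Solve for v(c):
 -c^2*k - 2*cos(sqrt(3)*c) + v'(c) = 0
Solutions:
 v(c) = C1 + c^3*k/3 + 2*sqrt(3)*sin(sqrt(3)*c)/3


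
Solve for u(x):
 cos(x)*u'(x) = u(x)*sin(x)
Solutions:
 u(x) = C1/cos(x)


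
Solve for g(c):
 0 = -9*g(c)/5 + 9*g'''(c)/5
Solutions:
 g(c) = C3*exp(c) + (C1*sin(sqrt(3)*c/2) + C2*cos(sqrt(3)*c/2))*exp(-c/2)


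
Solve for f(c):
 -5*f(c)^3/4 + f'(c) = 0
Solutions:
 f(c) = -sqrt(2)*sqrt(-1/(C1 + 5*c))
 f(c) = sqrt(2)*sqrt(-1/(C1 + 5*c))


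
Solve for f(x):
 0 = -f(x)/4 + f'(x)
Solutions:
 f(x) = C1*exp(x/4)


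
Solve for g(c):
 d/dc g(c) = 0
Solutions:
 g(c) = C1


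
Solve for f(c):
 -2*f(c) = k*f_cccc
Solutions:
 f(c) = C1*exp(-2^(1/4)*c*(-1/k)^(1/4)) + C2*exp(2^(1/4)*c*(-1/k)^(1/4)) + C3*exp(-2^(1/4)*I*c*(-1/k)^(1/4)) + C4*exp(2^(1/4)*I*c*(-1/k)^(1/4))


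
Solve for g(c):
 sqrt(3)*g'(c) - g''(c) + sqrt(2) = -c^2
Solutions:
 g(c) = C1 + C2*exp(sqrt(3)*c) - sqrt(3)*c^3/9 - c^2/3 - sqrt(6)*c/3 - 2*sqrt(3)*c/9


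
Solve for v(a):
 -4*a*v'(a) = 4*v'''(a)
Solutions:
 v(a) = C1 + Integral(C2*airyai(-a) + C3*airybi(-a), a)


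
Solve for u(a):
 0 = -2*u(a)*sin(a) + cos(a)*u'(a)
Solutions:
 u(a) = C1/cos(a)^2


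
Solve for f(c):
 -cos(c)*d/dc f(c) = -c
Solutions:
 f(c) = C1 + Integral(c/cos(c), c)


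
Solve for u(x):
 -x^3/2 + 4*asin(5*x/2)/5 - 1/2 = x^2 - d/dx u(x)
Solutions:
 u(x) = C1 + x^4/8 + x^3/3 - 4*x*asin(5*x/2)/5 + x/2 - 4*sqrt(4 - 25*x^2)/25


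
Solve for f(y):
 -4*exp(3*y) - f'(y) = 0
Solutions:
 f(y) = C1 - 4*exp(3*y)/3


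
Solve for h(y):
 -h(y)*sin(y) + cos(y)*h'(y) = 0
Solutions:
 h(y) = C1/cos(y)


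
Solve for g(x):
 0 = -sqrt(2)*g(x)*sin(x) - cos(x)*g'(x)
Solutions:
 g(x) = C1*cos(x)^(sqrt(2))


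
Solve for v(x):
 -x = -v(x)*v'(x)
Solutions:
 v(x) = -sqrt(C1 + x^2)
 v(x) = sqrt(C1 + x^2)


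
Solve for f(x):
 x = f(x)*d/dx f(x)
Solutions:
 f(x) = -sqrt(C1 + x^2)
 f(x) = sqrt(C1 + x^2)


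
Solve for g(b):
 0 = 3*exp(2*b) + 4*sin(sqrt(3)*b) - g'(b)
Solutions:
 g(b) = C1 + 3*exp(2*b)/2 - 4*sqrt(3)*cos(sqrt(3)*b)/3


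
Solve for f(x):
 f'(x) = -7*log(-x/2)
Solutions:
 f(x) = C1 - 7*x*log(-x) + 7*x*(log(2) + 1)


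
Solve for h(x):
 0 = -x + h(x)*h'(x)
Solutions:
 h(x) = -sqrt(C1 + x^2)
 h(x) = sqrt(C1 + x^2)


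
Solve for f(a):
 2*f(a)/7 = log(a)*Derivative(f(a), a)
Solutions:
 f(a) = C1*exp(2*li(a)/7)


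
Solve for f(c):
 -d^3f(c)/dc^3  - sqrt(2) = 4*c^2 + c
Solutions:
 f(c) = C1 + C2*c + C3*c^2 - c^5/15 - c^4/24 - sqrt(2)*c^3/6


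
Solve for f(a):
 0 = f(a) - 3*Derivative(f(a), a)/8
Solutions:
 f(a) = C1*exp(8*a/3)


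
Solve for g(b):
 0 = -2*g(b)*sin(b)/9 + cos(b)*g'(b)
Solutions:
 g(b) = C1/cos(b)^(2/9)


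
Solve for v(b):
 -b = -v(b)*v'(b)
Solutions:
 v(b) = -sqrt(C1 + b^2)
 v(b) = sqrt(C1 + b^2)


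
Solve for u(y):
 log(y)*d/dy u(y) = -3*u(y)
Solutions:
 u(y) = C1*exp(-3*li(y))


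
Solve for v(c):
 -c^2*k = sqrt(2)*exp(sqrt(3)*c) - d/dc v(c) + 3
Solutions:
 v(c) = C1 + c^3*k/3 + 3*c + sqrt(6)*exp(sqrt(3)*c)/3


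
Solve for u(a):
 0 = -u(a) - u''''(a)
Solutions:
 u(a) = (C1*sin(sqrt(2)*a/2) + C2*cos(sqrt(2)*a/2))*exp(-sqrt(2)*a/2) + (C3*sin(sqrt(2)*a/2) + C4*cos(sqrt(2)*a/2))*exp(sqrt(2)*a/2)


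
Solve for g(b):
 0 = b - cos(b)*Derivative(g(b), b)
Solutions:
 g(b) = C1 + Integral(b/cos(b), b)


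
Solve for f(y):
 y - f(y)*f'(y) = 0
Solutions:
 f(y) = -sqrt(C1 + y^2)
 f(y) = sqrt(C1 + y^2)


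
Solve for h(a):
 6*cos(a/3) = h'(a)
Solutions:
 h(a) = C1 + 18*sin(a/3)


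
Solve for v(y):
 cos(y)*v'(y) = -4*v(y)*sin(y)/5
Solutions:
 v(y) = C1*cos(y)^(4/5)


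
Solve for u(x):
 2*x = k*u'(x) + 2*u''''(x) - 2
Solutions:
 u(x) = C1 + C2*exp(2^(2/3)*x*(-k)^(1/3)/2) + C3*exp(2^(2/3)*x*(-k)^(1/3)*(-1 + sqrt(3)*I)/4) + C4*exp(-2^(2/3)*x*(-k)^(1/3)*(1 + sqrt(3)*I)/4) + x^2/k + 2*x/k


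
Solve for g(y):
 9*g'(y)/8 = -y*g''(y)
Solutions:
 g(y) = C1 + C2/y^(1/8)


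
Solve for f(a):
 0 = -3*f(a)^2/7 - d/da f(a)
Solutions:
 f(a) = 7/(C1 + 3*a)


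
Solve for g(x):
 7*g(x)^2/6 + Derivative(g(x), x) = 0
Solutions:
 g(x) = 6/(C1 + 7*x)


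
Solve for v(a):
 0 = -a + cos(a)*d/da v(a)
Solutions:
 v(a) = C1 + Integral(a/cos(a), a)


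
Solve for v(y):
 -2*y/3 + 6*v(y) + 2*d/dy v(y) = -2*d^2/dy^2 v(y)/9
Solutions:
 v(y) = y/9 + (C1*sin(3*sqrt(3)*y/2) + C2*cos(3*sqrt(3)*y/2))*exp(-9*y/2) - 1/27


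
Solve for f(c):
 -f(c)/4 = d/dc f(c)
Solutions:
 f(c) = C1*exp(-c/4)


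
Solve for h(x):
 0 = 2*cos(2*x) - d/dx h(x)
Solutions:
 h(x) = C1 + sin(2*x)


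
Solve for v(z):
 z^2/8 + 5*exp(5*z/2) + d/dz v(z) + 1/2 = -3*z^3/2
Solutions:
 v(z) = C1 - 3*z^4/8 - z^3/24 - z/2 - 2*exp(5*z/2)


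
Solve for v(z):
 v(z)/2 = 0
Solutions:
 v(z) = 0


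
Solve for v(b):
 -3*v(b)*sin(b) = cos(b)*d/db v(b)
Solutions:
 v(b) = C1*cos(b)^3


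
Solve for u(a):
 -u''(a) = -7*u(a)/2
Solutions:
 u(a) = C1*exp(-sqrt(14)*a/2) + C2*exp(sqrt(14)*a/2)


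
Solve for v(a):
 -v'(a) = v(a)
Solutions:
 v(a) = C1*exp(-a)


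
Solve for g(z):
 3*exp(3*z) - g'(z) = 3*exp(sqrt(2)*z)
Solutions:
 g(z) = C1 + exp(3*z) - 3*sqrt(2)*exp(sqrt(2)*z)/2


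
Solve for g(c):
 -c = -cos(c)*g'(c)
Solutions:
 g(c) = C1 + Integral(c/cos(c), c)


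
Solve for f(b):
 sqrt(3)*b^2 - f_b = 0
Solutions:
 f(b) = C1 + sqrt(3)*b^3/3


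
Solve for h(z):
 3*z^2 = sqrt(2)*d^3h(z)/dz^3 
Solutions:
 h(z) = C1 + C2*z + C3*z^2 + sqrt(2)*z^5/40


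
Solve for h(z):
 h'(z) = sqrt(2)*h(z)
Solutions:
 h(z) = C1*exp(sqrt(2)*z)


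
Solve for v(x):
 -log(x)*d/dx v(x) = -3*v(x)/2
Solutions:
 v(x) = C1*exp(3*li(x)/2)


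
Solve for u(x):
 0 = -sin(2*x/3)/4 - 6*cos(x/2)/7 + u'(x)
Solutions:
 u(x) = C1 + 12*sin(x/2)/7 - 3*cos(2*x/3)/8


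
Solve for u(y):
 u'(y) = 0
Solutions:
 u(y) = C1


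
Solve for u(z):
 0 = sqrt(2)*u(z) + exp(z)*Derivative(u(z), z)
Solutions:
 u(z) = C1*exp(sqrt(2)*exp(-z))


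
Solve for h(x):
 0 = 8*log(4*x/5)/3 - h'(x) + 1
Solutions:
 h(x) = C1 + 8*x*log(x)/3 - 3*x*log(5) - 5*x/3 + x*log(10)/3 + 5*x*log(2)


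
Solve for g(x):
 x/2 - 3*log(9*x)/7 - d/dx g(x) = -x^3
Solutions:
 g(x) = C1 + x^4/4 + x^2/4 - 3*x*log(x)/7 - 6*x*log(3)/7 + 3*x/7


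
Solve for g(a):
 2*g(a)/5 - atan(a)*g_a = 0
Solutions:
 g(a) = C1*exp(2*Integral(1/atan(a), a)/5)


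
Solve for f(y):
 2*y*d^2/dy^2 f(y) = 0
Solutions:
 f(y) = C1 + C2*y


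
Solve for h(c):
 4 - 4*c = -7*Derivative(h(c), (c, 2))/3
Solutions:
 h(c) = C1 + C2*c + 2*c^3/7 - 6*c^2/7


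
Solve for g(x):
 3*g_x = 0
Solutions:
 g(x) = C1


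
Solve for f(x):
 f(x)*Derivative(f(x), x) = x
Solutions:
 f(x) = -sqrt(C1 + x^2)
 f(x) = sqrt(C1 + x^2)


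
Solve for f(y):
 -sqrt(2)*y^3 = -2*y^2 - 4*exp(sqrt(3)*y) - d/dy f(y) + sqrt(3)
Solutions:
 f(y) = C1 + sqrt(2)*y^4/4 - 2*y^3/3 + sqrt(3)*y - 4*sqrt(3)*exp(sqrt(3)*y)/3


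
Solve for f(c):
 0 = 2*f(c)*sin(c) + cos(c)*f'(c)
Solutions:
 f(c) = C1*cos(c)^2


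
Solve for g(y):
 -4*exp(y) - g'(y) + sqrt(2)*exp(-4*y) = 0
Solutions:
 g(y) = C1 - 4*exp(y) - sqrt(2)*exp(-4*y)/4


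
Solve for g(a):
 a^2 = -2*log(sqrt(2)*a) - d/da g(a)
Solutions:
 g(a) = C1 - a^3/3 - 2*a*log(a) - a*log(2) + 2*a


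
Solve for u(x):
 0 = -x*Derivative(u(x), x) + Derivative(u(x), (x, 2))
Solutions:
 u(x) = C1 + C2*erfi(sqrt(2)*x/2)


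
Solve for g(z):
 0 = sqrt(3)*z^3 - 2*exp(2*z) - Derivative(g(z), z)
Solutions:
 g(z) = C1 + sqrt(3)*z^4/4 - exp(2*z)


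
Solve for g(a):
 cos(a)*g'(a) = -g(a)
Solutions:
 g(a) = C1*sqrt(sin(a) - 1)/sqrt(sin(a) + 1)


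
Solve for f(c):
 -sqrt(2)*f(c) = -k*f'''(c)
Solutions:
 f(c) = C1*exp(2^(1/6)*c*(1/k)^(1/3)) + C2*exp(2^(1/6)*c*(-1 + sqrt(3)*I)*(1/k)^(1/3)/2) + C3*exp(-2^(1/6)*c*(1 + sqrt(3)*I)*(1/k)^(1/3)/2)


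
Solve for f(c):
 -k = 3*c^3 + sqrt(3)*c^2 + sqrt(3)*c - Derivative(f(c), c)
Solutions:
 f(c) = C1 + 3*c^4/4 + sqrt(3)*c^3/3 + sqrt(3)*c^2/2 + c*k


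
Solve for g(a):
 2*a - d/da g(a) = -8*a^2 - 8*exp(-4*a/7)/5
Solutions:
 g(a) = C1 + 8*a^3/3 + a^2 - 14*exp(-4*a/7)/5


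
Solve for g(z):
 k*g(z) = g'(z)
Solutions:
 g(z) = C1*exp(k*z)


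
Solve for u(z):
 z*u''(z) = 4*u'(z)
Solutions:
 u(z) = C1 + C2*z^5


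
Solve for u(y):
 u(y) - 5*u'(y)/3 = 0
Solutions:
 u(y) = C1*exp(3*y/5)


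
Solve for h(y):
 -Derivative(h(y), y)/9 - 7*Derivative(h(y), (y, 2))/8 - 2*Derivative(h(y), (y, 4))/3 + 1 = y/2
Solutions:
 h(y) = C1 + C2*exp(3^(1/3)*y*(-21/(16 + sqrt(3343))^(1/3) + 3^(1/3)*(16 + sqrt(3343))^(1/3))/24)*sin(3^(1/6)*y*(7*3^(2/3)/(16 + sqrt(3343))^(1/3) + (16 + sqrt(3343))^(1/3))/8) + C3*exp(3^(1/3)*y*(-21/(16 + sqrt(3343))^(1/3) + 3^(1/3)*(16 + sqrt(3343))^(1/3))/24)*cos(3^(1/6)*y*(7*3^(2/3)/(16 + sqrt(3343))^(1/3) + (16 + sqrt(3343))^(1/3))/8) + C4*exp(-3^(1/3)*y*(-21/(16 + sqrt(3343))^(1/3) + 3^(1/3)*(16 + sqrt(3343))^(1/3))/12) - 9*y^2/4 + 711*y/16


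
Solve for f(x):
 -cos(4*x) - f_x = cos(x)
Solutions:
 f(x) = C1 - sin(x) - sin(4*x)/4


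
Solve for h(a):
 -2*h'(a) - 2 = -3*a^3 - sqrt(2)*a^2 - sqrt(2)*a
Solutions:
 h(a) = C1 + 3*a^4/8 + sqrt(2)*a^3/6 + sqrt(2)*a^2/4 - a


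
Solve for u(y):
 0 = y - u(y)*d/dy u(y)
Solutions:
 u(y) = -sqrt(C1 + y^2)
 u(y) = sqrt(C1 + y^2)


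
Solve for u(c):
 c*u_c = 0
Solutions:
 u(c) = C1


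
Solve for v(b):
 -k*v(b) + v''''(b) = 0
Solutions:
 v(b) = C1*exp(-b*k^(1/4)) + C2*exp(b*k^(1/4)) + C3*exp(-I*b*k^(1/4)) + C4*exp(I*b*k^(1/4))


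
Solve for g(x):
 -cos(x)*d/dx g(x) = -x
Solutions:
 g(x) = C1 + Integral(x/cos(x), x)


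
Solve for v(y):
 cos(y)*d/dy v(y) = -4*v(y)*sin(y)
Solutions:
 v(y) = C1*cos(y)^4


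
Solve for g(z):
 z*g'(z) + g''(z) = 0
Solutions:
 g(z) = C1 + C2*erf(sqrt(2)*z/2)


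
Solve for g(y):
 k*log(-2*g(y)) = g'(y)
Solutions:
 Integral(1/(log(-_y) + log(2)), (_y, g(y))) = C1 + k*y


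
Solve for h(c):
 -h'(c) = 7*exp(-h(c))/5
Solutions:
 h(c) = log(C1 - 7*c/5)


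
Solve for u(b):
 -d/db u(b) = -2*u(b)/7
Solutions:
 u(b) = C1*exp(2*b/7)


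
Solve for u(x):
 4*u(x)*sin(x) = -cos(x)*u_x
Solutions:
 u(x) = C1*cos(x)^4


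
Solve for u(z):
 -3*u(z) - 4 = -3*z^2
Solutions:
 u(z) = z^2 - 4/3


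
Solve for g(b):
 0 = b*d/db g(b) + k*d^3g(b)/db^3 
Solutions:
 g(b) = C1 + Integral(C2*airyai(b*(-1/k)^(1/3)) + C3*airybi(b*(-1/k)^(1/3)), b)


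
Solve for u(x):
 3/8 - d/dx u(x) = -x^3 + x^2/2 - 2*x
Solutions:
 u(x) = C1 + x^4/4 - x^3/6 + x^2 + 3*x/8


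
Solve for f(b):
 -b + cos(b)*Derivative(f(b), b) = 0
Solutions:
 f(b) = C1 + Integral(b/cos(b), b)


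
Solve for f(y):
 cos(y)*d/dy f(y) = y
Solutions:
 f(y) = C1 + Integral(y/cos(y), y)


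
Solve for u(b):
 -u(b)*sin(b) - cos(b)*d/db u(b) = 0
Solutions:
 u(b) = C1*cos(b)


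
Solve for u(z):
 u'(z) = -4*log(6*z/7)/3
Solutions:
 u(z) = C1 - 4*z*log(z)/3 - 4*z*log(6)/3 + 4*z/3 + 4*z*log(7)/3


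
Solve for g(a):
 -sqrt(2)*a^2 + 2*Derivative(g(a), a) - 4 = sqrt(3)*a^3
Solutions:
 g(a) = C1 + sqrt(3)*a^4/8 + sqrt(2)*a^3/6 + 2*a


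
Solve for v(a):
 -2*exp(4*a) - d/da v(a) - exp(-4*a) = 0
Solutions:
 v(a) = C1 - exp(4*a)/2 + exp(-4*a)/4


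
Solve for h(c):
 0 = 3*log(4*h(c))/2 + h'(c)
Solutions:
 2*Integral(1/(log(_y) + 2*log(2)), (_y, h(c)))/3 = C1 - c


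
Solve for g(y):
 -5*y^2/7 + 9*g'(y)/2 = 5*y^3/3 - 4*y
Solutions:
 g(y) = C1 + 5*y^4/54 + 10*y^3/189 - 4*y^2/9


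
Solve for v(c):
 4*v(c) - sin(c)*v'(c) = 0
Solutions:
 v(c) = C1*(cos(c)^2 - 2*cos(c) + 1)/(cos(c)^2 + 2*cos(c) + 1)


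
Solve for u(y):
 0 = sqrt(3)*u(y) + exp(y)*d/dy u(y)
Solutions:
 u(y) = C1*exp(sqrt(3)*exp(-y))


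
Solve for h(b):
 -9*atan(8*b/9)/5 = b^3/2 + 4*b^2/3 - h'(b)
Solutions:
 h(b) = C1 + b^4/8 + 4*b^3/9 + 9*b*atan(8*b/9)/5 - 81*log(64*b^2 + 81)/80


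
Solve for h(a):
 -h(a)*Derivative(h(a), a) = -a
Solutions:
 h(a) = -sqrt(C1 + a^2)
 h(a) = sqrt(C1 + a^2)


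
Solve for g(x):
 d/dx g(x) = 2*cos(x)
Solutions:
 g(x) = C1 + 2*sin(x)


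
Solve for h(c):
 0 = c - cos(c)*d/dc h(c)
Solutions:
 h(c) = C1 + Integral(c/cos(c), c)


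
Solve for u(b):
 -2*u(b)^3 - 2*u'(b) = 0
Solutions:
 u(b) = -sqrt(2)*sqrt(-1/(C1 - b))/2
 u(b) = sqrt(2)*sqrt(-1/(C1 - b))/2


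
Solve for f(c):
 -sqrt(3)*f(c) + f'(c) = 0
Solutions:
 f(c) = C1*exp(sqrt(3)*c)


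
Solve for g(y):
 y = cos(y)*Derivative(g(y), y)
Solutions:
 g(y) = C1 + Integral(y/cos(y), y)


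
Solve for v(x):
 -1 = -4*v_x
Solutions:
 v(x) = C1 + x/4


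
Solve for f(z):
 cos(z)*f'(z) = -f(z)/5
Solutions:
 f(z) = C1*(sin(z) - 1)^(1/10)/(sin(z) + 1)^(1/10)


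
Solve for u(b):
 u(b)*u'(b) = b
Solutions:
 u(b) = -sqrt(C1 + b^2)
 u(b) = sqrt(C1 + b^2)


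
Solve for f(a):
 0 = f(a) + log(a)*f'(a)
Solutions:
 f(a) = C1*exp(-li(a))


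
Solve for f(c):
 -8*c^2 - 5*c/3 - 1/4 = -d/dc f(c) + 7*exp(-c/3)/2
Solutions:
 f(c) = C1 + 8*c^3/3 + 5*c^2/6 + c/4 - 21*exp(-c/3)/2


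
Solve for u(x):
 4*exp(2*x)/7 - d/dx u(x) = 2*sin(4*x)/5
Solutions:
 u(x) = C1 + 2*exp(2*x)/7 + cos(4*x)/10


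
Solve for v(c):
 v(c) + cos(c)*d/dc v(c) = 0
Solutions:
 v(c) = C1*sqrt(sin(c) - 1)/sqrt(sin(c) + 1)


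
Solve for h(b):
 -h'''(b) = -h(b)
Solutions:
 h(b) = C3*exp(b) + (C1*sin(sqrt(3)*b/2) + C2*cos(sqrt(3)*b/2))*exp(-b/2)
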